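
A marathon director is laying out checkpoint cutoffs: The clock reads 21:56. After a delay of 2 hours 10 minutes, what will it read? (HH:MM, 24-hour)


Start time: 21:56
Adding: 2 hours 10 minutes
Minutes: 56 + 10 = 66
Minute overflow: 66 >= 60, so carry 1 hour, minutes = 6
Hours: 21 + 2 + 1 = 24
Hour wraparound: 24 mod 24 = 0
Result: 00:06

00:06


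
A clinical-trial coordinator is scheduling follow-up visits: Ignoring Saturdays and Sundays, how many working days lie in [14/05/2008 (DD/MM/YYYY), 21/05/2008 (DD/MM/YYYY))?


Start: 2008-05-14 (Wednesday)
End (exclusive): 2008-05-21 (Wednesday)
Total calendar days: 7
Full weeks: 7 // 7 = 1 -> 5 weekdays
Remaining 0 days starting on Wednesday:
Total business days: 5 + 0 = 5

5


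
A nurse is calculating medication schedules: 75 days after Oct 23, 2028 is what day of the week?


Start: 2028-10-23 (Monday)
Step 1 - find target date: add 75 days
  2028-10-23 + 75 days = 2029-01-06
Step 2 - day of week:
  75 mod 7 = 5
  Monday + 5 days -> Saturday
Result: Saturday (2029-01-06)

Saturday


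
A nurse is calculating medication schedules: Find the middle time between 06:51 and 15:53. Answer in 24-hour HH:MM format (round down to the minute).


Start time: 06:51 = 411 minutes from midnight
End time: 15:53 = 953 minutes from midnight
Sum: 411 + 953 = 1364
Midpoint: 1364 / 2 = 682 minutes
Convert: 682 / 60 = 11 hours, 22 minutes
Result: 11:22

11:22


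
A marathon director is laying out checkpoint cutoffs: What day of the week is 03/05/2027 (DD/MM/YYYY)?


Date: 2027-05-03
January 1, 2027 is a Friday
Day of year: 123
Offset from Jan 1: 122 days
122 mod 7 = 3
Result: Monday

Monday


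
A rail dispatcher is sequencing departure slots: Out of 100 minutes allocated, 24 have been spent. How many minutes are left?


Total budget: 100 minutes
Time used: 24 minutes
Remaining: 100 - 24 = 76 minutes
Percent used: 24.0%
Percent remaining: 76.0%

76


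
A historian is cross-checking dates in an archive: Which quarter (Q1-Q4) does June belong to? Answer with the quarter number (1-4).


Month: June (month 6)
Q1: January-March (months 1-3)
Q2: April-June (months 4-6)
Q3: July-September (months 7-9)
Q4: October-December (months 10-12)
Month 6 falls in Q2

2


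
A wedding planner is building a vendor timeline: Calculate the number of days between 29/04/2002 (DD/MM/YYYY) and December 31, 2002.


Start: April 29, 2002
End: December 31, 2002
Days left in April: 1
May: 31
June: 30
July: 31
August: 31
... plus remaining months
Sum of remaining months: 245
Total: 1 + 245 = 246

246


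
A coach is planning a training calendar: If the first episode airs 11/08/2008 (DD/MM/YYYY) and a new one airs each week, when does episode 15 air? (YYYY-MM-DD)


First occurrence: 2008-08-11 (occurrence 1)
Each occurrence is 7 days after the previous.
Occurrence 15 is 14 weeks after the first.
14 weeks = 98 days
2008-08-11 + 98 days = 2008-11-17

2008-11-17


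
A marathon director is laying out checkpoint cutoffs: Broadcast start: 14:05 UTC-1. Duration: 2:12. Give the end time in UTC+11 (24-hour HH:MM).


Start: 14:05 in UTC-1
Step 1 - add duration:
  minutes: 5 + 12 = 17
  hours: 14 + 2 + 0 = 16
  end in UTC-1: 16:17
Step 2 - convert UTC-1 -> UTC+11:
  offset difference: 11 - (-1) = 12 hours
  16 + (12) = 28 -> mod 24 = 4
Result: 04:17 in UTC+11

04:17


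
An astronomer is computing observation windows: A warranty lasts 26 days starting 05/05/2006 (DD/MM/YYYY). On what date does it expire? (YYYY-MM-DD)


Start: 2006-05-05
Adding 26 days
Days remaining in May: 26
Result: 2006-05-31

2006-05-31


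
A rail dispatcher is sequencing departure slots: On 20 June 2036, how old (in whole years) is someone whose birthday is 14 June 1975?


Birth: 1975-06-14
Reference: 2036-06-20
Year difference: 2036 - 1975 = 61
Has birthday (06-14) occurred by 06-20? Yes
Age in full years: 61

61


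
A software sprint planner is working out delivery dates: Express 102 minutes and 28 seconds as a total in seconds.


Minutes: 102
Seconds: 28
Convert minutes to seconds: 102 x 60 = 6120
Add remaining seconds: 6120 + 28 = 6148

6148


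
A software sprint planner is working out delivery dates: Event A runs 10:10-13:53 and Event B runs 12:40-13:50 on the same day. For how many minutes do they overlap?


Interval A: [610, 833] minutes from midnight
Interval B: [760, 830] minutes from midnight
Overlap start = max(610, 760) = 760
Overlap end = min(833, 830) = 830
Overlap = 830 - 760 = 70 minutes

70


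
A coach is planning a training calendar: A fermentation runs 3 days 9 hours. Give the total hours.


Days: 3
Extra hours: 9
Hours per day: 24
Days to hours: 3 x 24 = 72
Total: 72 + 9 = 81

81


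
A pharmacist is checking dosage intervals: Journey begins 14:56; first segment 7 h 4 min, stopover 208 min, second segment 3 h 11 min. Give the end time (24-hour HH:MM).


Depart: 14:56
Leg 1: +424 min -> 22:00
Layover: +208 min -> 01:28
Leg 2: +191 min -> 04:39
Total travel: 823 minutes = 13h 43m
Arrival: 04:39

04:39


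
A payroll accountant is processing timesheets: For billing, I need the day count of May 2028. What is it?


Month: May
Year: 2028
May is a 31-day month
Total: 31 days

31


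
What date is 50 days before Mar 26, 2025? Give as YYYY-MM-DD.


Start: 2025-03-26
Subtracting 50 days
Days already passed in March: 26
After going back through March: 24 more days to subtract
February 2025 has 28 days, need 24
Result: 2025-02-04

2025-02-04


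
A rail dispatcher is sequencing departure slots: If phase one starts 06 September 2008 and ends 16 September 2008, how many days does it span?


Start date: 2008-09-06
End date: 2008-09-16
Sep 2008: +10 days
Total: 10 days

10


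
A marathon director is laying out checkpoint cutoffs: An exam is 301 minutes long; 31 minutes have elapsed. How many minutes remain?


Total budget: 301 minutes
Time used: 31 minutes
Remaining: 301 - 31 = 270 minutes
Percent used: 10.3%
Percent remaining: 89.7%

270


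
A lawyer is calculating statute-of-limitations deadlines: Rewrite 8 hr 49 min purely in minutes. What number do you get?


Hours: 8
Extra minutes: 49
Minutes per hour: 60
Hours to minutes: 8 x 60 = 480
Total: 480 + 49 = 529

529


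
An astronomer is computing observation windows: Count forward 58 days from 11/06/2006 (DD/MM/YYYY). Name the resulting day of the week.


Start: 2006-06-11 (Sunday)
Step 1 - find target date: add 58 days
  2006-06-11 + 58 days = 2006-08-08
Step 2 - day of week:
  58 mod 7 = 2
  Sunday + 2 days -> Tuesday
Result: Tuesday (2006-08-08)

Tuesday


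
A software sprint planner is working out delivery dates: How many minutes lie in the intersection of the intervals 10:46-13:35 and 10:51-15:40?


Interval A: [646, 815] minutes from midnight
Interval B: [651, 940] minutes from midnight
Overlap start = max(646, 651) = 651
Overlap end = min(815, 940) = 815
Overlap = 815 - 651 = 164 minutes

164


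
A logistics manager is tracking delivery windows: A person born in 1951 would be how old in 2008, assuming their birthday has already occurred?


Birth year: 1951
Current year: 2008
Age = current year - birth year
Age = 2008 - 1951 = 57

57


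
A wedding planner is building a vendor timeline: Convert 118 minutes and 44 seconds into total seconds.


Minutes: 118
Seconds: 44
Convert minutes to seconds: 118 x 60 = 7080
Add remaining seconds: 7080 + 44 = 7124

7124


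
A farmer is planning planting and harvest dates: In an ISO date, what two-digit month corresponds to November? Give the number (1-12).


Calendar month order:
10. October
11. November <--
12. December
November is month number 11

11


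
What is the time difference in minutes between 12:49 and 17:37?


Start time: 12:49 = 769 minutes from midnight
End time: 17:37 = 1057 minutes from midnight
Difference: 1057 - 769 = 288 minutes
That is 4 hours and 48 minutes

288


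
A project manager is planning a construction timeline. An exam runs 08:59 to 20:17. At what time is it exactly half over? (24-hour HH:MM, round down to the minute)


Start time: 08:59 = 539 minutes from midnight
End time: 20:17 = 1217 minutes from midnight
Sum: 539 + 1217 = 1756
Midpoint: 1756 / 2 = 878 minutes
Convert: 878 / 60 = 14 hours, 38 minutes
Result: 14:38

14:38


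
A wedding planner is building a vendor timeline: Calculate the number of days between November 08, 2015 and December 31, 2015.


Start: November 08, 2015
End: December 31, 2015
Days left in November: 22
December: 31
Sum of remaining months: 31
Total: 22 + 31 = 53

53


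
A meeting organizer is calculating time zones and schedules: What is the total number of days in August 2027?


Month: August
Year: 2027
August is a 31-day month
Total: 31 days

31


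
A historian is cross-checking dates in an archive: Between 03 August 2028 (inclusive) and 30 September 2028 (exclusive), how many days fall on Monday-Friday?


Start: 2028-08-03 (Thursday)
End (exclusive): 2028-09-30 (Saturday)
Total calendar days: 58
Full weeks: 58 // 7 = 8 -> 40 weekdays
Remaining 2 days starting on Thursday:
  Thu(w), Fri(w) -> 2 weekdays
Total business days: 40 + 2 = 42

42


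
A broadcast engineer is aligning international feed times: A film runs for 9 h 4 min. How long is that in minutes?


Hours: 9
Minutes: 4
Convert hours to minutes: 9 x 60 = 540
Add remaining minutes: 540 + 4 = 544

544


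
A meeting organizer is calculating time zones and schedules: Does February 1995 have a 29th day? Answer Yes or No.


Year: 1995
Divisible by 4? 1995 / 4 = 498.75 -> No
Not divisible by 4, so NOT a leap year

No


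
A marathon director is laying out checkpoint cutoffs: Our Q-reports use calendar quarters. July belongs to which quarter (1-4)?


Month: July (month 7)
Q1: January-March (months 1-3)
Q2: April-June (months 4-6)
Q3: July-September (months 7-9)
Q4: October-December (months 10-12)
Month 7 falls in Q3

3


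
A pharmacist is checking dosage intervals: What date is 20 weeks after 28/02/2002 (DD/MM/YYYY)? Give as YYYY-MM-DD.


Start: 2002-02-28
Weeks to add: 20
Convert to days: 20 x 7 = 140 days
Add 140 days to 2002-02-28
Result: 2002-07-18

2002-07-18


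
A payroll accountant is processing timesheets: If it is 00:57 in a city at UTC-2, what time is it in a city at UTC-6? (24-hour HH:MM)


Local time: 00:57 at UTC-2 (offset -2h)
Target zone: UTC-6 (offset -6h)
Difference: -6 - (-2) = -4 hours
Calculation: 0 + (-4) = -4
Wraparound: (-4) mod 24 = 20
Result: 20:57

20:57


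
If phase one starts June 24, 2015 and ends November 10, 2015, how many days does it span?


Start date: 2015-06-24
End date: 2015-11-10
Jun 2015: +7 days
Jul 2015: +31 days
Aug 2015: +31 days
... (3 more months)
Total: 139 days

139


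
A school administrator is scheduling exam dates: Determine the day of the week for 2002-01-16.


Date: 2002-01-16
January 1, 2002 is a Tuesday
Day of year: 16
Offset from Jan 1: 15 days
15 mod 7 = 1
Result: Wednesday

Wednesday


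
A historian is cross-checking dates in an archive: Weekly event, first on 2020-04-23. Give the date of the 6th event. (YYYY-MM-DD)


First occurrence: 2020-04-23 (occurrence 1)
Each occurrence is 7 days after the previous.
Occurrence 6 is 5 weeks after the first.
5 weeks = 35 days
2020-04-23 + 35 days = 2020-05-28

2020-05-28


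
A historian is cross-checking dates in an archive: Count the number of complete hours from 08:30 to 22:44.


Start: 08:30
End: 22:44
Hour difference: 22 - 8 = 14 hours
Minute difference: 44 - 30 = 14 minutes
Total minutes: 854
Complete hours: 854 / 60 = 14 (remainder 14)

14


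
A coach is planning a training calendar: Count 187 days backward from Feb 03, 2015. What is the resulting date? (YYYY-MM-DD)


Start: 2015-02-03
Subtracting 187 days
Days already passed in February: 3
After going back through February: 184 more days to subtract
January 2015: 31 days, 153 remaining
December 2014: 31 days, 122 remaining
November 2014: 30 days, 92 remaining
October 2014: 31 days, 61 remaining
Result: 2014-07-31

2014-07-31


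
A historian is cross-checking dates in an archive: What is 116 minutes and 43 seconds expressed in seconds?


Minutes: 116
Extra seconds: 43
Seconds per minute: 60
Minutes to seconds: 116 x 60 = 6960
Total: 6960 + 43 = 7003

7003


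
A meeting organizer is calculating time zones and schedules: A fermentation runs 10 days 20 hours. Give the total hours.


Days: 10
Extra hours: 20
Hours per day: 24
Days to hours: 10 x 24 = 240
Total: 240 + 20 = 260

260


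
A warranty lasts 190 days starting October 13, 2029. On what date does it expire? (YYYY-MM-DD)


Start: 2029-10-13
Adding 190 days
Days remaining in October: 18
After October: 172 days still to add
November 2029: 30 days, 142 remaining
December 2029: 31 days, 111 remaining
January 2030: 31 days, 80 remaining
February 2030: 28 days, 52 remaining
Result: 2030-04-21

2030-04-21


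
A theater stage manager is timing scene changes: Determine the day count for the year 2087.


Year: 2087
Check leap year rules:
Divisible by 4? No
2087 is not a leap year
Days: 365

365


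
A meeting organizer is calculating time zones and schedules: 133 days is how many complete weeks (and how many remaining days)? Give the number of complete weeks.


Total days: 133
Days per week: 7
Division: 133 / 7 = 19 remainder 0
Complete weeks: 19
Remaining days: 0

19


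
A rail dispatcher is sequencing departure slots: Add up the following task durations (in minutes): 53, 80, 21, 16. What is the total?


Durations: 53, 80, 21, 16
Running sum: 53
+ 80 = 133
+ 21 = 154
+ 16 = 170
Total duration: 170 minutes
That is 2 hours and 50 minutes

170


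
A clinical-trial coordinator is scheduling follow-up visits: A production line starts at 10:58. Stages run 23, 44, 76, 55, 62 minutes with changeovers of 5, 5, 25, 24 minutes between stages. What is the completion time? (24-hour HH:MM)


Start: 10:58 = 658 min from midnight
  after task 1 (23 min): 11:21
  after break (5 min): 11:26
  after task 2 (44 min): 12:10
  after break (5 min): 12:15
  after task 3 (76 min): 13:31
  after break (25 min): 13:56
  after task 4 (55 min): 14:51
  after break (24 min): 15:15
  after task 5 (62 min): 16:17
Total elapsed: 319 minutes
End time: 16:17

16:17


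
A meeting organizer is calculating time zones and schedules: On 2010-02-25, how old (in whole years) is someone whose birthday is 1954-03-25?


Birth: 1954-03-25
Reference: 2010-02-25
Year difference: 2010 - 1954 = 56
Has birthday (03-25) occurred by 02-25? No
Birthday not yet reached this year -> subtract 1
Age in full years: 55

55


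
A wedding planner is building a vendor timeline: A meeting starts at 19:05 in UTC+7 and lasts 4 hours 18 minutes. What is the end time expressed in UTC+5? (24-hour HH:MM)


Start: 19:05 in UTC+7
Step 1 - add duration:
  minutes: 5 + 18 = 23
  hours: 19 + 4 + 0 = 23
  end in UTC+7: 23:23
Step 2 - convert UTC+7 -> UTC+5:
  offset difference: 5 - (7) = -2 hours
  23 + (-2) = 21 -> mod 24 = 21
Result: 21:23 in UTC+5

21:23


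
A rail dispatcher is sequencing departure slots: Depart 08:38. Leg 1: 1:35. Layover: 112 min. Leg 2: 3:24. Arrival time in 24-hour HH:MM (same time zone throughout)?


Depart: 08:38
Leg 1: +95 min -> 10:13
Layover: +112 min -> 12:05
Leg 2: +204 min -> 15:29
Total travel: 411 minutes = 6h 51m
Arrival: 15:29

15:29


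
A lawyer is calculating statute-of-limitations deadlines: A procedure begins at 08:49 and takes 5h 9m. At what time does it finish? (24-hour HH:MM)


Start time: 08:49
Adding: 5 hours 9 minutes
Minutes: 49 + 9 = 58
Hours: 8 + 5 + 0 = 13
Result: 13:58

13:58


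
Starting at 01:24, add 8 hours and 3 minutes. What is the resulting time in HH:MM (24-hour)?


Start time: 01:24
Adding: 8 hours 3 minutes
Minutes: 24 + 3 = 27
Hours: 1 + 8 + 0 = 9
Result: 09:27

09:27


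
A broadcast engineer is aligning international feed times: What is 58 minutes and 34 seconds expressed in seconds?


Minutes: 58
Extra seconds: 34
Seconds per minute: 60
Minutes to seconds: 58 x 60 = 3480
Total: 3480 + 34 = 3514

3514


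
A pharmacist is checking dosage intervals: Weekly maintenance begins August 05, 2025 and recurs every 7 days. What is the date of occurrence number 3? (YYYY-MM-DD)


First occurrence: 2025-08-05 (occurrence 1)
Each occurrence is 7 days after the previous.
Occurrence 3 is 2 weeks after the first.
2 weeks = 14 days
2025-08-05 + 14 days = 2025-08-19

2025-08-19


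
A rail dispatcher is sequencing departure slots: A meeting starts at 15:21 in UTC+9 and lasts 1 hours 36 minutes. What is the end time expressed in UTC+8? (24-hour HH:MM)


Start: 15:21 in UTC+9
Step 1 - add duration:
  minutes: 21 + 36 = 57
  hours: 15 + 1 + 0 = 16
  end in UTC+9: 16:57
Step 2 - convert UTC+9 -> UTC+8:
  offset difference: 8 - (9) = -1 hours
  16 + (-1) = 15 -> mod 24 = 15
Result: 15:57 in UTC+8

15:57


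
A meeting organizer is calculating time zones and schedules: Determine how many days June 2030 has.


Month: June
Year: 2030
June is a 30-day month
Total: 30 days

30


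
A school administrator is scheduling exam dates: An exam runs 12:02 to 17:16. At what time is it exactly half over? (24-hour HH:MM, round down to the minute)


Start time: 12:02 = 722 minutes from midnight
End time: 17:16 = 1036 minutes from midnight
Sum: 722 + 1036 = 1758
Midpoint: 1758 / 2 = 879 minutes
Convert: 879 / 60 = 14 hours, 39 minutes
Result: 14:39

14:39


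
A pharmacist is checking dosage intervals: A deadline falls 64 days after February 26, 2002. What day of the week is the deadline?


Start: 2002-02-26 (Tuesday)
Step 1 - find target date: add 64 days
  2002-02-26 + 64 days = 2002-05-01
Step 2 - day of week:
  64 mod 7 = 1
  Tuesday + 1 days -> Wednesday
Result: Wednesday (2002-05-01)

Wednesday


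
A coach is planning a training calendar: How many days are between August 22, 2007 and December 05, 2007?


Start date: 2007-08-22
End date: 2007-12-05
Aug 2007: +10 days
Sep 2007: +30 days
Oct 2007: +31 days
Nov 2007: +30 days
Dec 2007: +4 days
Total: 105 days

105


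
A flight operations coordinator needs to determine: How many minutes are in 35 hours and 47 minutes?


Hours: 35
Extra minutes: 47
Minutes per hour: 60
Hours to minutes: 35 x 60 = 2100
Total: 2100 + 47 = 2147

2147


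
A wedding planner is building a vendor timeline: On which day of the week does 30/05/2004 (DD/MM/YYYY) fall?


Date: 2004-05-30
January 1, 2004 is a Thursday
Day of year: 151
Offset from Jan 1: 150 days
150 mod 7 = 3
Result: Sunday

Sunday


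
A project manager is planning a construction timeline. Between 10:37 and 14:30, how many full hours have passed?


Start: 10:37
End: 14:30
Hour difference: 14 - 10 = 4 hours
Minute difference: 30 - 37 = -7 minutes
Total minutes: 233
Complete hours: 233 / 60 = 3 (remainder 53)

3


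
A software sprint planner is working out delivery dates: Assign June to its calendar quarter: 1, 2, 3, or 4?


Month: June (month 6)
Q1: January-March (months 1-3)
Q2: April-June (months 4-6)
Q3: July-September (months 7-9)
Q4: October-December (months 10-12)
Month 6 falls in Q2

2


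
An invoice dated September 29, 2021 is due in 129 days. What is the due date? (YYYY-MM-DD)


Start: 2021-09-29
Adding 129 days
Days remaining in September: 1
After September: 128 days still to add
October 2021: 31 days, 97 remaining
November 2021: 30 days, 67 remaining
December 2021: 31 days, 36 remaining
January 2022: 31 days, 5 remaining
Result: 2022-02-05

2022-02-05


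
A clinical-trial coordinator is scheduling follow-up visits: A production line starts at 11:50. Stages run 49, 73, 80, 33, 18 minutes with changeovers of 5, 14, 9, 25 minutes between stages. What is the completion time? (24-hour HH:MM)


Start: 11:50 = 710 min from midnight
  after task 1 (49 min): 12:39
  after break (5 min): 12:44
  after task 2 (73 min): 13:57
  after break (14 min): 14:11
  after task 3 (80 min): 15:31
  after break (9 min): 15:40
  after task 4 (33 min): 16:13
  after break (25 min): 16:38
  after task 5 (18 min): 16:56
Total elapsed: 306 minutes
End time: 16:56

16:56


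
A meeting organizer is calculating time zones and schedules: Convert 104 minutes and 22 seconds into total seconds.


Minutes: 104
Seconds: 22
Convert minutes to seconds: 104 x 60 = 6240
Add remaining seconds: 6240 + 22 = 6262

6262


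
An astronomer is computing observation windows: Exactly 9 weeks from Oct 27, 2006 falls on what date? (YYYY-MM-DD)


Start: 2006-10-27
Weeks to add: 9
Convert to days: 9 x 7 = 63 days
Add 63 days to 2006-10-27
Result: 2006-12-29

2006-12-29


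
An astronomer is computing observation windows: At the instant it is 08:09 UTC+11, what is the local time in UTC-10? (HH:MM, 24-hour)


Local time: 08:09 at UTC+11 (offset 11h)
Target zone: UTC-10 (offset -10h)
Difference: -10 - (11) = -21 hours
Calculation: 8 + (-21) = -13
Wraparound: (-13) mod 24 = 11
Result: 11:09

11:09


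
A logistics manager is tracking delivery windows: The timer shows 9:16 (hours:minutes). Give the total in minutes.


Hours: 9
Minutes: 16
Convert hours to minutes: 9 x 60 = 540
Add remaining minutes: 540 + 16 = 556

556


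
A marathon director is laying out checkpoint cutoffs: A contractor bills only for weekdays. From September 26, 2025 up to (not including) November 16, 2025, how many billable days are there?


Start: 2025-09-26 (Friday)
End (exclusive): 2025-11-16 (Sunday)
Total calendar days: 51
Full weeks: 51 // 7 = 7 -> 35 weekdays
Remaining 2 days starting on Friday:
  Fri(w), Sat(-) -> 1 weekdays
Total business days: 35 + 1 = 36

36


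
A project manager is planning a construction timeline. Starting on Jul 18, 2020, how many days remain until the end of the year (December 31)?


Start: July 18, 2020
End: December 31, 2020
Days left in July: 13
August: 31
September: 30
October: 31
November: 30
... plus remaining months
Sum of remaining months: 153
Total: 13 + 153 = 166

166


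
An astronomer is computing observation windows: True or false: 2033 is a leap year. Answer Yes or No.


Year: 2033
Divisible by 4? 2033 / 4 = 508.25 -> No
Not divisible by 4, so NOT a leap year

No


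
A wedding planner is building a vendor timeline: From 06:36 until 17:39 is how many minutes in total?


Start time: 06:36 = 396 minutes from midnight
End time: 17:39 = 1059 minutes from midnight
Difference: 1059 - 396 = 663 minutes
That is 11 hours and 3 minutes

663


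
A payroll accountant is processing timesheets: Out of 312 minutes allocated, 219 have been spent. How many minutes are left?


Total budget: 312 minutes
Time used: 219 minutes
Remaining: 312 - 219 = 93 minutes
Percent used: 70.2%
Percent remaining: 29.8%

93


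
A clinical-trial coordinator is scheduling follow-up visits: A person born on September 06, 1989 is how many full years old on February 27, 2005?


Birth: 1989-09-06
Reference: 2005-02-27
Year difference: 2005 - 1989 = 16
Has birthday (09-06) occurred by 02-27? No
Birthday not yet reached this year -> subtract 1
Age in full years: 15

15


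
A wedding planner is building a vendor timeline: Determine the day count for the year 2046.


Year: 2046
Check leap year rules:
Divisible by 4? No
2046 is not a leap year
Days: 365

365


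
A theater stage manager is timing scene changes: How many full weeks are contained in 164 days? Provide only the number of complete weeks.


Total days: 164
Days per week: 7
Division: 164 / 7 = 23 remainder 3
Complete weeks: 23
Remaining days: 3

23


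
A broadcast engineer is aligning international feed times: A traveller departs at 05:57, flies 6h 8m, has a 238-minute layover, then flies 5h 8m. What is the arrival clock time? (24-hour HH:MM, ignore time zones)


Depart: 05:57
Leg 1: +368 min -> 12:05
Layover: +238 min -> 16:03
Leg 2: +308 min -> 21:11
Total travel: 914 minutes = 15h 14m
Arrival: 21:11

21:11


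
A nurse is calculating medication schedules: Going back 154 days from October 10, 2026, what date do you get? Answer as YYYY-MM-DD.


Start: 2026-10-10
Subtracting 154 days
Days already passed in October: 10
After going back through October: 144 more days to subtract
September 2026: 30 days, 114 remaining
August 2026: 31 days, 83 remaining
July 2026: 31 days, 52 remaining
June 2026: 30 days, 22 remaining
Result: 2026-05-09

2026-05-09


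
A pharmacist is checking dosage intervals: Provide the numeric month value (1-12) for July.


Calendar month order:
6. June
7. July <--
8. August
July is month number 7

7


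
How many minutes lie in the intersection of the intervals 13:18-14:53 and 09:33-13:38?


Interval A: [798, 893] minutes from midnight
Interval B: [573, 818] minutes from midnight
Overlap start = max(798, 573) = 798
Overlap end = min(893, 818) = 818
Overlap = 818 - 798 = 20 minutes

20


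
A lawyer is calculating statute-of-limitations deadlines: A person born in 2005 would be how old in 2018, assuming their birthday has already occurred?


Birth year: 2005
Current year: 2018
Age = current year - birth year
Age = 2018 - 2005 = 13

13


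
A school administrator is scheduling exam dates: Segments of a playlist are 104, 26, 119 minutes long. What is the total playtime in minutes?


Durations: 104, 26, 119
Running sum: 104
+ 26 = 130
+ 119 = 249
Total duration: 249 minutes
That is 4 hours and 9 minutes

249


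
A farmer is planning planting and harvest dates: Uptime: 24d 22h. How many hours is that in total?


Days: 24
Extra hours: 22
Hours per day: 24
Days to hours: 24 x 24 = 576
Total: 576 + 22 = 598

598


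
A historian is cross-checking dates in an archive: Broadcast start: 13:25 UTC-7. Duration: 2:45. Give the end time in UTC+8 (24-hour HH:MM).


Start: 13:25 in UTC-7
Step 1 - add duration:
  minutes: 25 + 45 = 70 (carry 1h)
  hours: 13 + 2 + 1 = 16
  end in UTC-7: 16:10
Step 2 - convert UTC-7 -> UTC+8:
  offset difference: 8 - (-7) = 15 hours
  16 + (15) = 31 -> mod 24 = 7
Result: 07:10 in UTC+8

07:10


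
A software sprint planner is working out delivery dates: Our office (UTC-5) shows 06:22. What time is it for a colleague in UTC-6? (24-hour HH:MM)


Local time: 06:22 at UTC-5 (offset -5h)
Target zone: UTC-6 (offset -6h)
Difference: -6 - (-5) = -1 hours
Calculation: 6 + (-1) = 5
Result: 05:22

05:22


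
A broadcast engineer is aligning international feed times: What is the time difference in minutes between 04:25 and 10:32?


Start time: 04:25 = 265 minutes from midnight
End time: 10:32 = 632 minutes from midnight
Difference: 632 - 265 = 367 minutes
That is 6 hours and 7 minutes

367


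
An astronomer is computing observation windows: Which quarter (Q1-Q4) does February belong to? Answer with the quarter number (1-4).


Month: February (month 2)
Q1: January-March (months 1-3)
Q2: April-June (months 4-6)
Q3: July-September (months 7-9)
Q4: October-December (months 10-12)
Month 2 falls in Q1

1


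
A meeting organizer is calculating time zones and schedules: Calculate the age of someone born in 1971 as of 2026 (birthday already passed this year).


Birth year: 1971
Current year: 2026
Age = current year - birth year
Age = 2026 - 1971 = 55

55


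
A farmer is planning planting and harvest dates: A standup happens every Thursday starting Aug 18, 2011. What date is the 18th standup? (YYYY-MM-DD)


First occurrence: 2011-08-18 (occurrence 1)
Each occurrence is 7 days after the previous.
Occurrence 18 is 17 weeks after the first.
17 weeks = 119 days
2011-08-18 + 119 days = 2011-12-15

2011-12-15


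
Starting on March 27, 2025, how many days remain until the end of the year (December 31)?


Start: March 27, 2025
End: December 31, 2025
Days left in March: 4
April: 30
May: 31
June: 30
July: 31
... plus remaining months
Sum of remaining months: 275
Total: 4 + 275 = 279

279


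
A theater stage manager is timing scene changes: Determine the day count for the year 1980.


Year: 1980
Check leap year rules:
Divisible by 4? Yes
Divisible by 100? No
1980 is a leap year
Days: 366

366


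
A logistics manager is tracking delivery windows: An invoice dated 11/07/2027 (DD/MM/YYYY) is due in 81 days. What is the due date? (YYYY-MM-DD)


Start: 2027-07-11
Adding 81 days
Days remaining in July: 20
After July: 61 days still to add
August 2027: 31 days, 30 remaining
September 2027 has 30 days, need 30
Result: 2027-09-30

2027-09-30


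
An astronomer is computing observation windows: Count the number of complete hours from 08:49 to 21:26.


Start: 08:49
End: 21:26
Hour difference: 21 - 8 = 13 hours
Minute difference: 26 - 49 = -23 minutes
Total minutes: 757
Complete hours: 757 / 60 = 12 (remainder 37)

12


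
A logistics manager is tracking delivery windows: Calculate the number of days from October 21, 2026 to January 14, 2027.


Start date: 2026-10-21
End date: 2027-01-14
Oct 2026: +11 days
Nov 2026: +30 days
Dec 2026: +31 days
Jan 2027: +13 days
Total: 85 days

85


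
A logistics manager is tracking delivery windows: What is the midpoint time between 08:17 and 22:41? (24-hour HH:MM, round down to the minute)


Start time: 08:17 = 497 minutes from midnight
End time: 22:41 = 1361 minutes from midnight
Sum: 497 + 1361 = 1858
Midpoint: 1858 / 2 = 929 minutes
Convert: 929 / 60 = 15 hours, 29 minutes
Result: 15:29

15:29


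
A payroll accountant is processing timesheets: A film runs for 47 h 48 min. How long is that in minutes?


Hours: 47
Minutes: 48
Convert hours to minutes: 47 x 60 = 2820
Add remaining minutes: 2820 + 48 = 2868

2868


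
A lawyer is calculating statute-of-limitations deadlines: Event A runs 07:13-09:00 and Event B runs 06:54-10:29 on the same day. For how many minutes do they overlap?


Interval A: [433, 540] minutes from midnight
Interval B: [414, 629] minutes from midnight
Overlap start = max(433, 414) = 433
Overlap end = min(540, 629) = 540
Overlap = 540 - 433 = 107 minutes

107


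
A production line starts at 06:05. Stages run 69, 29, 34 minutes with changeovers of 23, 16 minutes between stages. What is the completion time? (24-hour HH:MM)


Start: 06:05 = 365 min from midnight
  after task 1 (69 min): 07:14
  after break (23 min): 07:37
  after task 2 (29 min): 08:06
  after break (16 min): 08:22
  after task 3 (34 min): 08:56
Total elapsed: 171 minutes
End time: 08:56

08:56


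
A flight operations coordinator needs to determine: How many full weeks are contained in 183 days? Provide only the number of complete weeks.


Total days: 183
Days per week: 7
Division: 183 / 7 = 26 remainder 1
Complete weeks: 26
Remaining days: 1

26


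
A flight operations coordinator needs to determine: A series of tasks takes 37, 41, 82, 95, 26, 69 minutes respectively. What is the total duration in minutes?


Durations: 37, 41, 82, 95, 26, 69
Running sum: 37
+ 41 = 78
+ 82 = 160
+ 95 = 255
+ 26 = 281
+ 69 = 350
Total duration: 350 minutes
That is 5 hours and 50 minutes

350


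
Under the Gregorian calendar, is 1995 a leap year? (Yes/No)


Year: 1995
Divisible by 4? 1995 / 4 = 498.75 -> No
Not divisible by 4, so NOT a leap year

No


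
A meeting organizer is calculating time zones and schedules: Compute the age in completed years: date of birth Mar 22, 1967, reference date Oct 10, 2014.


Birth: 1967-03-22
Reference: 2014-10-10
Year difference: 2014 - 1967 = 47
Has birthday (03-22) occurred by 10-10? Yes
Age in full years: 47

47


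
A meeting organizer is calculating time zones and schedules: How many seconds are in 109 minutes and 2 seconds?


Minutes: 109
Seconds: 2
Convert minutes to seconds: 109 x 60 = 6540
Add remaining seconds: 6540 + 2 = 6542

6542


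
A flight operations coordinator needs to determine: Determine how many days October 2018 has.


Month: October
Year: 2018
October is a 31-day month
Total: 31 days

31


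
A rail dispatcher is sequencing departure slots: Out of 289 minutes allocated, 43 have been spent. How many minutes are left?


Total budget: 289 minutes
Time used: 43 minutes
Remaining: 289 - 43 = 246 minutes
Percent used: 14.9%
Percent remaining: 85.1%

246


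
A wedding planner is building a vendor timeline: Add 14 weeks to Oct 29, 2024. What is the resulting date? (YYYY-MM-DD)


Start: 2024-10-29
Weeks to add: 14
Convert to days: 14 x 7 = 98 days
Add 98 days to 2024-10-29
Result: 2025-02-04

2025-02-04


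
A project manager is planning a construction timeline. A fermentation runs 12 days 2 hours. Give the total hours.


Days: 12
Extra hours: 2
Hours per day: 24
Days to hours: 12 x 24 = 288
Total: 288 + 2 = 290

290


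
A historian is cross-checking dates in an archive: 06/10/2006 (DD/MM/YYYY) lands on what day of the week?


Date: 2006-10-06
January 1, 2006 is a Sunday
Day of year: 279
Offset from Jan 1: 278 days
278 mod 7 = 5
Result: Friday

Friday


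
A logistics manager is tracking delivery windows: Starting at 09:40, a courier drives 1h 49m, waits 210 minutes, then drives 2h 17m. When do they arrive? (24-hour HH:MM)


Depart: 09:40
Leg 1: +109 min -> 11:29
Layover: +210 min -> 14:59
Leg 2: +137 min -> 17:16
Total travel: 456 minutes = 7h 36m
Arrival: 17:16

17:16


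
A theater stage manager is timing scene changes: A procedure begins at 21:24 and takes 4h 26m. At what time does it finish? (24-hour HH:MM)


Start time: 21:24
Adding: 4 hours 26 minutes
Minutes: 24 + 26 = 50
Hours: 21 + 4 + 0 = 25
Hour wraparound: 25 mod 24 = 1
Result: 01:50

01:50


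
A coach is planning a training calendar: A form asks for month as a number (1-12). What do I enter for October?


Calendar month order:
9. September
10. October <--
11. November
October is month number 10

10


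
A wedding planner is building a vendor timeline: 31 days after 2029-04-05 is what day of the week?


Start: 2029-04-05 (Thursday)
Step 1 - find target date: add 31 days
  2029-04-05 + 31 days = 2029-05-06
Step 2 - day of week:
  31 mod 7 = 3
  Thursday + 3 days -> Sunday
Result: Sunday (2029-05-06)

Sunday


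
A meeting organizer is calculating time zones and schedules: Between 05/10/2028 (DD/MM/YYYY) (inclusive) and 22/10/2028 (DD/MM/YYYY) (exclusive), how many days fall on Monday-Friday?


Start: 2028-10-05 (Thursday)
End (exclusive): 2028-10-22 (Sunday)
Total calendar days: 17
Full weeks: 17 // 7 = 2 -> 10 weekdays
Remaining 3 days starting on Thursday:
  Thu(w), Fri(w), Sat(-) -> 2 weekdays
Total business days: 10 + 2 = 12

12


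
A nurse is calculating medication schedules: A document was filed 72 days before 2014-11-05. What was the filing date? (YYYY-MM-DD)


Start: 2014-11-05
Subtracting 72 days
Days already passed in November: 5
After going back through November: 67 more days to subtract
October 2014: 31 days, 36 remaining
September 2014: 30 days, 6 remaining
August 2014 has 31 days, need 6
Result: 2014-08-25

2014-08-25


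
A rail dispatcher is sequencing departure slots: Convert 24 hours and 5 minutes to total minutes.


Hours: 24
Extra minutes: 5
Minutes per hour: 60
Hours to minutes: 24 x 60 = 1440
Total: 1440 + 5 = 1445

1445


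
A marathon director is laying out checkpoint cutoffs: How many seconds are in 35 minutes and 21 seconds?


Minutes: 35
Extra seconds: 21
Seconds per minute: 60
Minutes to seconds: 35 x 60 = 2100
Total: 2100 + 21 = 2121

2121


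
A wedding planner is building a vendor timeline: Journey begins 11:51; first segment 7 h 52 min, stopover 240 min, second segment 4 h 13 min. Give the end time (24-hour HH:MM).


Depart: 11:51
Leg 1: +472 min -> 19:43
Layover: +240 min -> 23:43
Leg 2: +253 min -> 03:56
Total travel: 965 minutes = 16h 5m
Arrival: 03:56

03:56


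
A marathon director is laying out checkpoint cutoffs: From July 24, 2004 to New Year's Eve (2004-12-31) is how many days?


Start: July 24, 2004
End: December 31, 2004
Days left in July: 7
August: 31
September: 30
October: 31
November: 30
... plus remaining months
Sum of remaining months: 153
Total: 7 + 153 = 160

160


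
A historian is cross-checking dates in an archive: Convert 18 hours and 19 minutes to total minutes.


Hours: 18
Minutes: 19
Convert hours to minutes: 18 x 60 = 1080
Add remaining minutes: 1080 + 19 = 1099

1099


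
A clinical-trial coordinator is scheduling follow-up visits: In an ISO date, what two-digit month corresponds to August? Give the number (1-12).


Calendar month order:
7. July
8. August <--
9. September
August is month number 8

8


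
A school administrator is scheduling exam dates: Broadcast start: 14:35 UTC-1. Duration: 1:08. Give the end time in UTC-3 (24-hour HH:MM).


Start: 14:35 in UTC-1
Step 1 - add duration:
  minutes: 35 + 8 = 43
  hours: 14 + 1 + 0 = 15
  end in UTC-1: 15:43
Step 2 - convert UTC-1 -> UTC-3:
  offset difference: -3 - (-1) = -2 hours
  15 + (-2) = 13 -> mod 24 = 13
Result: 13:43 in UTC-3

13:43


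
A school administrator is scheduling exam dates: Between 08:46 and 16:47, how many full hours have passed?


Start: 08:46
End: 16:47
Hour difference: 16 - 8 = 8 hours
Minute difference: 47 - 46 = 1 minutes
Total minutes: 481
Complete hours: 481 / 60 = 8 (remainder 1)

8


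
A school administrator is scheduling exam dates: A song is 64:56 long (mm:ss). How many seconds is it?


Minutes: 64
Extra seconds: 56
Seconds per minute: 60
Minutes to seconds: 64 x 60 = 3840
Total: 3840 + 56 = 3896

3896


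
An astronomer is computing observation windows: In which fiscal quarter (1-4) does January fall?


Month: January (month 1)
Q1: January-March (months 1-3)
Q2: April-June (months 4-6)
Q3: July-September (months 7-9)
Q4: October-December (months 10-12)
Month 1 falls in Q1

1


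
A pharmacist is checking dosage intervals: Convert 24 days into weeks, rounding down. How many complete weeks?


Total days: 24
Days per week: 7
Division: 24 / 7 = 3 remainder 3
Complete weeks: 3
Remaining days: 3

3


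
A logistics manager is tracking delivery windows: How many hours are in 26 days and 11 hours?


Days: 26
Extra hours: 11
Hours per day: 24
Days to hours: 26 x 24 = 624
Total: 624 + 11 = 635

635


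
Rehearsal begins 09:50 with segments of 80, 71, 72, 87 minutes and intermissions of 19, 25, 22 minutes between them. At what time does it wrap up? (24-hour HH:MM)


Start: 09:50 = 590 min from midnight
  after task 1 (80 min): 11:10
  after break (19 min): 11:29
  after task 2 (71 min): 12:40
  after break (25 min): 13:05
  after task 3 (72 min): 14:17
  after break (22 min): 14:39
  after task 4 (87 min): 16:06
Total elapsed: 376 minutes
End time: 16:06

16:06


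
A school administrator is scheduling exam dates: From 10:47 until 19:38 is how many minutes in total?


Start time: 10:47 = 647 minutes from midnight
End time: 19:38 = 1178 minutes from midnight
Difference: 1178 - 647 = 531 minutes
That is 8 hours and 51 minutes

531


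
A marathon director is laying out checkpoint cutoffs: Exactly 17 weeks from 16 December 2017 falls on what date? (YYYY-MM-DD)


Start: 2017-12-16
Weeks to add: 17
Convert to days: 17 x 7 = 119 days
Add 119 days to 2017-12-16
Result: 2018-04-14

2018-04-14


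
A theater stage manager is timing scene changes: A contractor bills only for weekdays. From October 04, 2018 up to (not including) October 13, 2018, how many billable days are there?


Start: 2018-10-04 (Thursday)
End (exclusive): 2018-10-13 (Saturday)
Total calendar days: 9
Full weeks: 9 // 7 = 1 -> 5 weekdays
Remaining 2 days starting on Thursday:
  Thu(w), Fri(w) -> 2 weekdays
Total business days: 5 + 2 = 7

7


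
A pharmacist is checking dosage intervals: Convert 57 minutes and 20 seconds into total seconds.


Minutes: 57
Seconds: 20
Convert minutes to seconds: 57 x 60 = 3420
Add remaining seconds: 3420 + 20 = 3440

3440


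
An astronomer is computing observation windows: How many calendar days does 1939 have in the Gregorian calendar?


Year: 1939
Check leap year rules:
Divisible by 4? No
1939 is not a leap year
Days: 365

365
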